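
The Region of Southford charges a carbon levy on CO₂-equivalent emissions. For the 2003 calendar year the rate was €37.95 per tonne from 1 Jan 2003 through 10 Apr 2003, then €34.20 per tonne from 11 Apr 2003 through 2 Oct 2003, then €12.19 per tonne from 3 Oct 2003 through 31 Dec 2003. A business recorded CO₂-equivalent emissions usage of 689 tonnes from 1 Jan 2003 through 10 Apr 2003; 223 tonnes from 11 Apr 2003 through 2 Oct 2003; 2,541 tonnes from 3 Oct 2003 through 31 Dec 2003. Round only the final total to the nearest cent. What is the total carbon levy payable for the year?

€64748.94

1 Jan – 10 Apr 2003: 689 tonnes at €37.95/tonne → €26147.55
11 Apr – 2 Oct 2003: 223 tonnes at €34.20/tonne → €7626.60
3 Oct – 31 Dec 2003: 2,541 tonnes at €12.19/tonne → €30974.79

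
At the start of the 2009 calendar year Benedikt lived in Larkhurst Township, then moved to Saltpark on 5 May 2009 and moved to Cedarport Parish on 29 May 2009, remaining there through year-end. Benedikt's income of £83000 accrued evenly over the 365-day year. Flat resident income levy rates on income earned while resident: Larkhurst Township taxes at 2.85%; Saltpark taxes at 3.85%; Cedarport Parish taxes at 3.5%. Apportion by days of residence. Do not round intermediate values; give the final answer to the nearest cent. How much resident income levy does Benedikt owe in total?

£2740.82

Larkhurst Township, 1 Jan – 4 May 2009: 124 days → £83000 × 2.85% × 124/365 = £803.6219
Saltpark, 5 May – 28 May 2009: 24 days → £83000 × 3.85% × 24/365 = £210.1151
Cedarport Parish, 29 May – 31 Dec 2009: 217 days → £83000 × 3.5% × 217/365 = £1727.0822
Total = £2740.8192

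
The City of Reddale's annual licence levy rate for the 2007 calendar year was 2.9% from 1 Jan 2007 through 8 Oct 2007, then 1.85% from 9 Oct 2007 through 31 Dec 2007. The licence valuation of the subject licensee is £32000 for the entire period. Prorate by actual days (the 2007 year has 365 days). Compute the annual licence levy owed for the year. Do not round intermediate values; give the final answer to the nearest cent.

1 Jan – 8 Oct 2007: 281 days at 2.9% → £32000 × 2.9% × 281/365 = £714.4329
9 Oct – 31 Dec 2007: 84 days at 1.85% → £32000 × 1.85% × 84/365 = £136.2411
Total = £850.6740

£850.67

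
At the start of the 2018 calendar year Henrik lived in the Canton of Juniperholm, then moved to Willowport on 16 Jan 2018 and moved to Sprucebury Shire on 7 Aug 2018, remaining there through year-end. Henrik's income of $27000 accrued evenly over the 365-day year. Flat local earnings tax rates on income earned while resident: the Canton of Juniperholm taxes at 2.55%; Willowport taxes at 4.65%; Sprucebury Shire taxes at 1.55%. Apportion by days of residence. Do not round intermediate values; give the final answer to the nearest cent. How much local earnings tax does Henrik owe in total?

The Canton of Juniperholm, 1 Jan – 15 Jan 2018: 15 days → $27000 × 2.55% × 15/365 = $28.2945
Willowport, 16 Jan – 6 Aug 2018: 203 days → $27000 × 4.65% × 203/365 = $698.2644
Sprucebury Shire, 7 Aug – 31 Dec 2018: 147 days → $27000 × 1.55% × 147/365 = $168.5466
Total = $895.1055

$895.11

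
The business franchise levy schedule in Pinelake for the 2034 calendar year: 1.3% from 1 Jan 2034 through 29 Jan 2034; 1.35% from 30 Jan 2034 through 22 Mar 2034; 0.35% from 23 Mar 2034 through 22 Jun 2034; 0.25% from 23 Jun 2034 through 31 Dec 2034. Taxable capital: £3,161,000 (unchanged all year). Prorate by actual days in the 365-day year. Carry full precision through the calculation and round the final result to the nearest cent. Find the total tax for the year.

£16,289.98

1 Jan – 29 Jan 2034: 29 days at 1.3% → £3,161,000 × 1.3% × 29/365 = £3,264.9233
30 Jan – 22 Mar 2034: 52 days at 1.35% → £3,161,000 × 1.35% × 52/365 = £6,079.5123
23 Mar – 22 Jun 2034: 92 days at 0.35% → £3,161,000 × 0.35% × 92/365 = £2,788.6082
23 Jun – 31 Dec 2034: 192 days at 0.25% → £3,161,000 × 0.25% × 192/365 = £4,156.9315
Total = £16,289.9753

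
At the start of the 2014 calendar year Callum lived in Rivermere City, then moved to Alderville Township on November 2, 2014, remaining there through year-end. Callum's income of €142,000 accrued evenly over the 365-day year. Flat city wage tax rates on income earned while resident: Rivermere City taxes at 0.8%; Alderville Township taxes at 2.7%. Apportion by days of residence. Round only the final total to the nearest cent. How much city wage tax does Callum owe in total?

Rivermere City, January 1 – November 1, 2014: 305 days → €142,000 × 0.8% × 305/365 = €949.2603
Alderville Township, November 2 – December 31, 2014: 60 days → €142,000 × 2.7% × 60/365 = €630.2466
Total = €1,579.5068

€1,579.51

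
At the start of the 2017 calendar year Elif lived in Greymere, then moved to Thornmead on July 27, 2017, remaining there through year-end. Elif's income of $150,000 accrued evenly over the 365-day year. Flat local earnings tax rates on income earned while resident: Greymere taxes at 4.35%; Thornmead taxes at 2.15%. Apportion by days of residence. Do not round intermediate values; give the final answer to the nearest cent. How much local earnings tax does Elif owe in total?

$5,096.51

Greymere, January 1 – July 26, 2017: 207 days → $150,000 × 4.35% × 207/365 = $3,700.4795
Thornmead, July 27 – December 31, 2017: 158 days → $150,000 × 2.15% × 158/365 = $1,396.0274
Total = $5,096.5068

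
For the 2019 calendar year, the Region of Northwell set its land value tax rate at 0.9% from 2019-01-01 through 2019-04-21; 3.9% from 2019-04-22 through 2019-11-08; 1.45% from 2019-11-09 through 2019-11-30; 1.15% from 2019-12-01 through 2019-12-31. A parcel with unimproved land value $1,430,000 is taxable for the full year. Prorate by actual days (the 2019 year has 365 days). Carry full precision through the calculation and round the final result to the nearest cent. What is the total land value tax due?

2019-01-01 to 2019-04-21: 111 days at 0.9% → $1,430,000 × 0.9% × 111/365 = $3,913.8904
2019-04-22 to 2019-11-08: 201 days at 3.9% → $1,430,000 × 3.9% × 201/365 = $30,711.6986
2019-11-09 to 2019-11-30: 22 days at 1.45% → $1,430,000 × 1.45% × 22/365 = $1,249.7808
2019-12-01 to 2019-12-31: 31 days at 1.15% → $1,430,000 × 1.15% × 31/365 = $1,396.6986
Total = $37,272.0685

$37,272.07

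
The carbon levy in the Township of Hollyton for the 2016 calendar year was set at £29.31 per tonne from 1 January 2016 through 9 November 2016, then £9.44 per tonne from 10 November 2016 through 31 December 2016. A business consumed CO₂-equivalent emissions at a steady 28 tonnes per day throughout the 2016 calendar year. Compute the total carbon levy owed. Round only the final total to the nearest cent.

1 January – 9 November 2016: 314 days × 28 tonnes/day = 8,792 tonnes at £29.31/tonne → £257,693.52
10 November – 31 December 2016: 52 days × 28 tonnes/day = 1,456 tonnes at £9.44/tonne → £13,744.64

£271,438.16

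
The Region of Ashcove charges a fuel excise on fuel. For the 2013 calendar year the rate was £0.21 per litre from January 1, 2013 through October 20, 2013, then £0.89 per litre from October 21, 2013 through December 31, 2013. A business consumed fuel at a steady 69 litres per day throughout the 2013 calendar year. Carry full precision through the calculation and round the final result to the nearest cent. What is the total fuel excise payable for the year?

£8,667.09

January 1 – October 20, 2013: 293 days × 69 litres/day = 20,217 litres at £0.21/litre → £4,245.57
October 21 – December 31, 2013: 72 days × 69 litres/day = 4,968 litres at £0.89/litre → £4,421.52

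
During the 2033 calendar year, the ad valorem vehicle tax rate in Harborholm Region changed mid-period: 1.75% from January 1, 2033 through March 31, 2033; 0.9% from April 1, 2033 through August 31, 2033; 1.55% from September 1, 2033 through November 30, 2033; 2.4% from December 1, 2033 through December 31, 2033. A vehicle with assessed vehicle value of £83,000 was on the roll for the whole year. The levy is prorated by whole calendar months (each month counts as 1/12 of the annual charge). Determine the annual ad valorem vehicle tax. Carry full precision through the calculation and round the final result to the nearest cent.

January 1 – March 31, 2033: 3 months at 1.75% → £83,000 × 1.75% × 3/12 = £363.1250
April 1 – August 31, 2033: 5 months at 0.9% → £83,000 × 0.9% × 5/12 = £311.2500
September 1 – November 30, 2033: 3 months at 1.55% → £83,000 × 1.55% × 3/12 = £321.6250
December 1 – December 31, 2033: 1 month at 2.4% → £83,000 × 2.4% × 1/12 = £166.0000
Total = £1,162.0000

£1,162.00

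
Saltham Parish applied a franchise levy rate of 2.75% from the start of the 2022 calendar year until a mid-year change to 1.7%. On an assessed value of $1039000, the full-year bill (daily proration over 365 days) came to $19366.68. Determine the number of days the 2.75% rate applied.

57 days

Let d = days at the first rate; then 365 − d days at the second rate.
$1039000 × [2.75%·d + 1.7%·(365−d)] / 365 = $19366.68
Solving gives d = 57, so the new rate took effect on February 27, 2022.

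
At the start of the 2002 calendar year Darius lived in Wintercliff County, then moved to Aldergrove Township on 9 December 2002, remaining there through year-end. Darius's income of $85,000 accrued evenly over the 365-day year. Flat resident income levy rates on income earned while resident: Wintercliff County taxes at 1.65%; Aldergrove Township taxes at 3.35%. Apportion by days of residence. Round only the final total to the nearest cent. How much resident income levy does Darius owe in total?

$1,493.55

Wintercliff County, 1 January – 8 December 2002: 342 days → $85,000 × 1.65% × 342/365 = $1,314.1233
Aldergrove Township, 9 December – 31 December 2002: 23 days → $85,000 × 3.35% × 23/365 = $179.4315
Total = $1,493.5548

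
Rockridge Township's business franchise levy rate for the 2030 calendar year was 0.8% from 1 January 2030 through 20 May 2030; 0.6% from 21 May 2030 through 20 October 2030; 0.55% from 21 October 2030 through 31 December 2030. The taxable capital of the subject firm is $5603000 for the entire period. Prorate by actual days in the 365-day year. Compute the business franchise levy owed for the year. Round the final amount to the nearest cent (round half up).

1 January – 20 May 2030: 140 days at 0.8% → $5603000 × 0.8% × 140/365 = $17192.7671
21 May – 20 October 2030: 153 days at 0.6% → $5603000 × 0.6% × 153/365 = $14091.9288
21 October – 31 December 2030: 72 days at 0.55% → $5603000 × 0.55% × 72/365 = $6078.8712
Total = $37363.5671

$37363.57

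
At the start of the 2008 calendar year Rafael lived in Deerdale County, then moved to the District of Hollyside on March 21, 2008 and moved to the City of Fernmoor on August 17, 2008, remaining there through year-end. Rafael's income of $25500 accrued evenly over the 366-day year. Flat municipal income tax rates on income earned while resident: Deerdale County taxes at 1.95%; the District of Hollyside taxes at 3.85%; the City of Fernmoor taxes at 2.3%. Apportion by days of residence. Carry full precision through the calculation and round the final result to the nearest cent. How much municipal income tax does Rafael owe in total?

Deerdale County, January 1 – March 20, 2008: 80 days → $25500 × 1.95% × 80/366 = $108.6885
The District of Hollyside, March 21 – August 16, 2008: 149 days → $25500 × 3.85% × 149/366 = $399.6742
The City of Fernmoor, August 17 – December 31, 2008: 137 days → $25500 × 2.3% × 137/366 = $219.5369
Total = $727.8996

$727.90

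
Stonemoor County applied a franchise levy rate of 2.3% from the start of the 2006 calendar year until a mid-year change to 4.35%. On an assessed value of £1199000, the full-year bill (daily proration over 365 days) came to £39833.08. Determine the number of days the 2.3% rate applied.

Let d = days at the first rate; then 365 − d days at the second rate.
£1199000 × [2.3%·d + 4.35%·(365−d)] / 365 = £39833.08
Solving gives d = 183, so the new rate took effect on 3 July 2006.

183 days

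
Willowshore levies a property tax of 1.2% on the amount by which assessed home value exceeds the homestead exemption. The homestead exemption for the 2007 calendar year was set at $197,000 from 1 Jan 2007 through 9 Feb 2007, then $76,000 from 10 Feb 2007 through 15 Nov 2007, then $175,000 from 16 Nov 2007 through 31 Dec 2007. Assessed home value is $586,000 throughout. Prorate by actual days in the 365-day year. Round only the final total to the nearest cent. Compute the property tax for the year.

$5,811.16

1 Jan – 9 Feb 2007: 40 days, exemption $197,000 → ($586,000 − $197,000) × 1.2% × 40/365 = $511.5616
10 Feb – 15 Nov 2007: 279 days, exemption $76,000 → ($586,000 − $76,000) × 1.2% × 279/365 = $4,678.0274
16 Nov – 31 Dec 2007: 46 days, exemption $175,000 → ($586,000 − $175,000) × 1.2% × 46/365 = $621.5671
Total = $5,811.1562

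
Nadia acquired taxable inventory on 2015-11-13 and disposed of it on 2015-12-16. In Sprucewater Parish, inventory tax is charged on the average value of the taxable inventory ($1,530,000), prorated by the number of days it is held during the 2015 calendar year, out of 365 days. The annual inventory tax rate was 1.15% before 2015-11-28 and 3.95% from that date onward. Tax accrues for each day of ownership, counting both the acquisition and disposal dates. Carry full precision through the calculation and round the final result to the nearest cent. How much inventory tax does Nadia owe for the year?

2015-11-13 to 2015-11-27: 15 days at 1.15% → $1,530,000 × 1.15% × 15/365 = $723.0822
2015-11-28 to 2015-12-16: 19 days at 3.95% → $1,530,000 × 3.95% × 19/365 = $3,145.9315
Total = $3,869.0137

$3,869.01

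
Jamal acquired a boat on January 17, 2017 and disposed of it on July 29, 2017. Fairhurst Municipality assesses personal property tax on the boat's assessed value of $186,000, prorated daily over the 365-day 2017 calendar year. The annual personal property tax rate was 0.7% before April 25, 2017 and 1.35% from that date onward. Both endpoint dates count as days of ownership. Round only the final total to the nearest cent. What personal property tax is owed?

January 17 – April 24, 2017: 98 days at 0.7% → $186,000 × 0.7% × 98/365 = $349.5781
April 25 – July 29, 2017: 96 days at 1.35% → $186,000 × 1.35% × 96/365 = $660.4274
Total = $1,010.0055

$1,010.01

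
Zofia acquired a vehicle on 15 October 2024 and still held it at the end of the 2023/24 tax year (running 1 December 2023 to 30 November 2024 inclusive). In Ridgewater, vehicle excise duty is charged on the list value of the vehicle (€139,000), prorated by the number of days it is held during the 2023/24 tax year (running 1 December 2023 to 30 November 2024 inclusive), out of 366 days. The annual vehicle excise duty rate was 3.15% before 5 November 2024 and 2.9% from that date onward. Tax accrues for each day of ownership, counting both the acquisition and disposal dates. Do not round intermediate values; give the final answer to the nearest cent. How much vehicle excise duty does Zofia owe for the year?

15 October – 4 November 2024: 21 days at 3.15% → €139,000 × 3.15% × 21/366 = €251.2254
5 November – 30 November 2024: 26 days at 2.9% → €139,000 × 2.9% × 26/366 = €286.3552
Total = €537.5806

€537.58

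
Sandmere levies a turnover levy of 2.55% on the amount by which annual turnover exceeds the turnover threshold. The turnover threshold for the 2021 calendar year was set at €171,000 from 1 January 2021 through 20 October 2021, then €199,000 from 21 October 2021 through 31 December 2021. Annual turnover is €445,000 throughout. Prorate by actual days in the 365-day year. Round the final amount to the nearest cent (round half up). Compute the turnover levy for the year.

1 January – 20 October 2021: 293 days, exemption €171,000 → (€445,000 − €171,000) × 2.55% × 293/365 = €5,608.7425
21 October – 31 December 2021: 72 days, exemption €199,000 → (€445,000 − €199,000) × 2.55% × 72/365 = €1,237.4137
Total = €6,846.1562

€6,846.16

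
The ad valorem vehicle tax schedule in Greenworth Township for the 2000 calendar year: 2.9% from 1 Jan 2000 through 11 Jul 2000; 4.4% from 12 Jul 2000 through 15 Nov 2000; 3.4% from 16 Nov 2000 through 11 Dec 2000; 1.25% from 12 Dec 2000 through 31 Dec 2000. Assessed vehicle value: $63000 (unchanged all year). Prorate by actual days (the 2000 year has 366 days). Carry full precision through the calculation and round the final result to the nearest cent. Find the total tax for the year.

$2120.48

1 Jan – 11 Jul 2000: 193 days at 2.9% → $63000 × 2.9% × 193/366 = $963.4180
12 Jul – 15 Nov 2000: 127 days at 4.4% → $63000 × 4.4% × 127/366 = $961.8689
16 Nov – 11 Dec 2000: 26 days at 3.4% → $63000 × 3.4% × 26/366 = $152.1639
12 Dec – 31 Dec 2000: 20 days at 1.25% → $63000 × 1.25% × 20/366 = $43.0328
Total = $2120.4836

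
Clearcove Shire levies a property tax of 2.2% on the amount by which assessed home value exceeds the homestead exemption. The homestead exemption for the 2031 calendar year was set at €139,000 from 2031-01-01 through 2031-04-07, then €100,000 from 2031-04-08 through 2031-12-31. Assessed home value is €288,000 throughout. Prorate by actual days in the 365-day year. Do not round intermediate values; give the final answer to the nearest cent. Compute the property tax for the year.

€3,907.98

2031-01-01 to 2031-04-07: 97 days, exemption €139,000 → (€288,000 − €139,000) × 2.2% × 97/365 = €871.1397
2031-04-08 to 2031-12-31: 268 days, exemption €100,000 → (€288,000 − €100,000) × 2.2% × 268/365 = €3,036.8438
Total = €3,907.9836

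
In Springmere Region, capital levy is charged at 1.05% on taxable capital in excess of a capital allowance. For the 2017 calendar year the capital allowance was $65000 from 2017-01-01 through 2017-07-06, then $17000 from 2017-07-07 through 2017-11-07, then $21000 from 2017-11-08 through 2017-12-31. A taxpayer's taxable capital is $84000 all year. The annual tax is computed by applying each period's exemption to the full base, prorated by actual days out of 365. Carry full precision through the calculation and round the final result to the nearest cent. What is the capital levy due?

2017-01-01 to 2017-07-06: 187 days, exemption $65000 → ($84000 − $65000) × 1.05% × 187/365 = $102.2096
2017-07-07 to 2017-11-07: 124 days, exemption $17000 → ($84000 − $17000) × 1.05% × 124/365 = $238.9973
2017-11-08 to 2017-12-31: 54 days, exemption $21000 → ($84000 − $21000) × 1.05% × 54/365 = $97.8658
Total = $439.0726

$439.07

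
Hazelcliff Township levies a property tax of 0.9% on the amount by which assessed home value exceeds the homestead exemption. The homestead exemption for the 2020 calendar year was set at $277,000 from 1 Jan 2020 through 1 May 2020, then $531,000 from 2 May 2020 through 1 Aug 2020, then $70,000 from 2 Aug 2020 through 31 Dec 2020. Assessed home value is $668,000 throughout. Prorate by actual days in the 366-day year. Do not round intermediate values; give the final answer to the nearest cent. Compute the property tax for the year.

1 Jan – 1 May 2020: 122 days, exemption $277,000 → ($668,000 − $277,000) × 0.9% × 122/366 = $1,173.0000
2 May – 1 Aug 2020: 92 days, exemption $531,000 → ($668,000 − $531,000) × 0.9% × 92/366 = $309.9344
2 Aug – 31 Dec 2020: 152 days, exemption $70,000 → ($668,000 − $70,000) × 0.9% × 152/366 = $2,235.1475
Total = $3,718.0820

$3,718.08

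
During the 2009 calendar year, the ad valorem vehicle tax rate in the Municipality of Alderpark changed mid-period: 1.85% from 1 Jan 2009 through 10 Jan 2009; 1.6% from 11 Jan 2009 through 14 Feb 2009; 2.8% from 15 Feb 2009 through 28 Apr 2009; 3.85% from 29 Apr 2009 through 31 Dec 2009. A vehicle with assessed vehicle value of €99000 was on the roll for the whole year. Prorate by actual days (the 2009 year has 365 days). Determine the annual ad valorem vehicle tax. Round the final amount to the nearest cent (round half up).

1 Jan – 10 Jan 2009: 10 days at 1.85% → €99000 × 1.85% × 10/365 = €50.1781
11 Jan – 14 Feb 2009: 35 days at 1.6% → €99000 × 1.6% × 35/365 = €151.8904
15 Feb – 28 Apr 2009: 73 days at 2.8% → €99000 × 2.8% × 73/365 = €554.4000
29 Apr – 31 Dec 2009: 247 days at 3.85% → €99000 × 3.85% × 247/365 = €2579.2890
Total = €3335.7575

€3335.76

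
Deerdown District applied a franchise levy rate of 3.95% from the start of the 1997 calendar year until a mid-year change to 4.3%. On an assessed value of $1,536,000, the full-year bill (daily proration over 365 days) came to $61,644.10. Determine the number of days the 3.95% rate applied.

299 days

Let d = days at the first rate; then 365 − d days at the second rate.
$1,536,000 × [3.95%·d + 4.3%·(365−d)] / 365 = $61,644.10
Solving gives d = 299, so the new rate took effect on 27 Oct 1997.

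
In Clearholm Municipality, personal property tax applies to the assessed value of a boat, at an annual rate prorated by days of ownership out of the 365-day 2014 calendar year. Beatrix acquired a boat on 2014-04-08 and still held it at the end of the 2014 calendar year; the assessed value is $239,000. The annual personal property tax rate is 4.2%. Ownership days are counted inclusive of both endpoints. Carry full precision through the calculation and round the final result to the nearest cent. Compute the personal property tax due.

$7,370.37

Days held (2014-04-08 to 2014-12-31): 268 out of 365
Tax = $239,000 × 4.2% × 268/365 = $7,370.3671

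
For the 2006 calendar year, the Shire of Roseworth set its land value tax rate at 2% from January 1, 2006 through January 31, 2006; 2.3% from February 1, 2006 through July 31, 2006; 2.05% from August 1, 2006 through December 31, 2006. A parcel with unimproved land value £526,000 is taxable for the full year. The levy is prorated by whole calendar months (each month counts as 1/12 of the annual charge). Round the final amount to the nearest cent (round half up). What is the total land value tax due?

January 1 – January 31, 2006: 1 month at 2% → £526,000 × 2% × 1/12 = £876.6667
February 1 – July 31, 2006: 6 months at 2.3% → £526,000 × 2.3% × 6/12 = £6,049.0000
August 1 – December 31, 2006: 5 months at 2.05% → £526,000 × 2.05% × 5/12 = £4,492.9167
Total = £11,418.5833

£11,418.58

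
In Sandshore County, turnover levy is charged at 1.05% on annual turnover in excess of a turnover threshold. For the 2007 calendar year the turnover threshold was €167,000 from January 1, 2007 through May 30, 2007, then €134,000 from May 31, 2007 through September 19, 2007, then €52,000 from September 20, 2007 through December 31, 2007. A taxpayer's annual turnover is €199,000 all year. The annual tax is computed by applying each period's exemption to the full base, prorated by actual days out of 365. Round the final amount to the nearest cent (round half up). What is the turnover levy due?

€783.07

January 1 – May 30, 2007: 150 days, exemption €167,000 → (€199,000 − €167,000) × 1.05% × 150/365 = €138.0822
May 31 – September 19, 2007: 112 days, exemption €134,000 → (€199,000 − €134,000) × 1.05% × 112/365 = €209.4247
September 20 – December 31, 2007: 103 days, exemption €52,000 → (€199,000 − €52,000) × 1.05% × 103/365 = €435.5630
Total = €783.0699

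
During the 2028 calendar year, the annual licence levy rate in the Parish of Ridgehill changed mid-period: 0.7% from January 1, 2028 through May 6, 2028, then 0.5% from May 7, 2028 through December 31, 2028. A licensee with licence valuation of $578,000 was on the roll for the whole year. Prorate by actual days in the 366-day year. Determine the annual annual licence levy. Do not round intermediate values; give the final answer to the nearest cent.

January 1 – May 6, 2028: 127 days at 0.7% → $578,000 × 0.7% × 127/366 = $1,403.9399
May 7 – December 31, 2028: 239 days at 0.5% → $578,000 × 0.5% × 239/366 = $1,887.1858
Total = $3,291.1257

$3,291.13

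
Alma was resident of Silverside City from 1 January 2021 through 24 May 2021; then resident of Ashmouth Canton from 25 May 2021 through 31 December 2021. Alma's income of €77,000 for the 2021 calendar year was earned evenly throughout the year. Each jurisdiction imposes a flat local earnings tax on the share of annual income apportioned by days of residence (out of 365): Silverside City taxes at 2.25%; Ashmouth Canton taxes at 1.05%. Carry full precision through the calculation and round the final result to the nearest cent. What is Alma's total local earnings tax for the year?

Silverside City, 1 January – 24 May 2021: 144 days → €77,000 × 2.25% × 144/365 = €683.5068
Ashmouth Canton, 25 May – 31 December 2021: 221 days → €77,000 × 1.05% × 221/365 = €489.5301
Total = €1,173.0370

€1,173.04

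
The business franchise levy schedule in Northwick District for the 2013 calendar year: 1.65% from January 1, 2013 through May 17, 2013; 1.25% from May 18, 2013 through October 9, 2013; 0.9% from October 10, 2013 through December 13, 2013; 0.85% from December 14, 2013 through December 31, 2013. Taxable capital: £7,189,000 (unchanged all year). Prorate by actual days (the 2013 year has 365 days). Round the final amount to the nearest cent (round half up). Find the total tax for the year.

January 1 – May 17, 2013: 137 days at 1.65% → £7,189,000 × 1.65% × 137/365 = £44,522.5603
May 18 – October 9, 2013: 145 days at 1.25% → £7,189,000 × 1.25% × 145/365 = £35,698.8014
October 10 – December 13, 2013: 65 days at 0.9% → £7,189,000 × 0.9% × 65/365 = £11,522.0959
December 14 – December 31, 2013: 18 days at 0.85% → £7,189,000 × 0.85% × 18/365 = £3,013.4712
Total = £94,756.9288

£94,756.93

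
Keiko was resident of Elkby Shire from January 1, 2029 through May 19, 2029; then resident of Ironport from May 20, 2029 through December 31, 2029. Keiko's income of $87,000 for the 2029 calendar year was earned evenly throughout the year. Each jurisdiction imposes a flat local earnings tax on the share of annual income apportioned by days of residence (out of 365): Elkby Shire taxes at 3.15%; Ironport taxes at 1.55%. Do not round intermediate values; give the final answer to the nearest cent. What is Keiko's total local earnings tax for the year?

Elkby Shire, January 1 – May 19, 2029: 139 days → $87,000 × 3.15% × 139/365 = $1,043.6425
Ironport, May 20 – December 31, 2029: 226 days → $87,000 × 1.55% × 226/365 = $834.9616
Total = $1,878.6041

$1,878.60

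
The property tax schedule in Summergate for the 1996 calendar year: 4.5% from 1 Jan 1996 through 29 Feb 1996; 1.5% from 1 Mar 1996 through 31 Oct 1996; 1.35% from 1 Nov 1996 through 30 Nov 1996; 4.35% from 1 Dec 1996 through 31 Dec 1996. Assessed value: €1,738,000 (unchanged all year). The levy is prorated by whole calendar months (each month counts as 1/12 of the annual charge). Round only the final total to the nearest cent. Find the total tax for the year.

€38,670.50

1 Jan – 29 Feb 1996: 2 months at 4.5% → €1,738,000 × 4.5% × 2/12 = €13,035.0000
1 Mar – 31 Oct 1996: 8 months at 1.5% → €1,738,000 × 1.5% × 8/12 = €17,380.0000
1 Nov – 30 Nov 1996: 1 month at 1.35% → €1,738,000 × 1.35% × 1/12 = €1,955.2500
1 Dec – 31 Dec 1996: 1 month at 4.35% → €1,738,000 × 4.35% × 1/12 = €6,300.2500
Total = €38,670.5000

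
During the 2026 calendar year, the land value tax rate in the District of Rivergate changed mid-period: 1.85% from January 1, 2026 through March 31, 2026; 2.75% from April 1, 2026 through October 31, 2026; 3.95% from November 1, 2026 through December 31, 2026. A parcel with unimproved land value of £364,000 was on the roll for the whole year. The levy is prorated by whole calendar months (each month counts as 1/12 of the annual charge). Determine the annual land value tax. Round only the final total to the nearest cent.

£9,919.00

January 1 – March 31, 2026: 3 months at 1.85% → £364,000 × 1.85% × 3/12 = £1,683.5000
April 1 – October 31, 2026: 7 months at 2.75% → £364,000 × 2.75% × 7/12 = £5,839.1667
November 1 – December 31, 2026: 2 months at 3.95% → £364,000 × 3.95% × 2/12 = £2,396.3333
Total = £9,919.0000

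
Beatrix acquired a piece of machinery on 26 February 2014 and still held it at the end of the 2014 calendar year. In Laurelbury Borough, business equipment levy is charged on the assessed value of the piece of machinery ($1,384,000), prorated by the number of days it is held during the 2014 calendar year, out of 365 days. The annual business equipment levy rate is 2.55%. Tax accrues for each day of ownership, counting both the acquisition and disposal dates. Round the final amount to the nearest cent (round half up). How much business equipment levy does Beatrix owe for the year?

Days held (26 February – 31 December 2014): 309 out of 365
Tax = $1,384,000 × 2.55% × 309/365 = $29,877.3370

$29,877.34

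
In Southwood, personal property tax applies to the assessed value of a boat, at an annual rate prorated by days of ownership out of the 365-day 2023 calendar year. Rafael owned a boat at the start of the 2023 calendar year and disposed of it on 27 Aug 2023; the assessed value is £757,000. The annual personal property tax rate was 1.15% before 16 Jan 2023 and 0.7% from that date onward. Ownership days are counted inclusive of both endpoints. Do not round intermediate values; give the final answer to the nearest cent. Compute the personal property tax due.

£3,609.75

1 Jan – 15 Jan 2023: 15 days at 1.15% → £757,000 × 1.15% × 15/365 = £357.7603
16 Jan – 27 Aug 2023: 224 days at 0.7% → £757,000 × 0.7% × 224/365 = £3,251.9890
Total = £3,609.7493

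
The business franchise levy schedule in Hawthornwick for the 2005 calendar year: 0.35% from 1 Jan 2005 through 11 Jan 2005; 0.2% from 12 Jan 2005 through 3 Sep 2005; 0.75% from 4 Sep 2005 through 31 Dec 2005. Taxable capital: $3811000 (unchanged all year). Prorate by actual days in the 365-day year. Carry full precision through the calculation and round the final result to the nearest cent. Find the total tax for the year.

1 Jan – 11 Jan 2005: 11 days at 0.35% → $3811000 × 0.35% × 11/365 = $401.9822
12 Jan – 3 Sep 2005: 235 days at 0.2% → $3811000 × 0.2% × 235/365 = $4907.3151
4 Sep – 31 Dec 2005: 119 days at 0.75% → $3811000 × 0.75% × 119/365 = $9318.6781
Total = $14627.9753

$14627.98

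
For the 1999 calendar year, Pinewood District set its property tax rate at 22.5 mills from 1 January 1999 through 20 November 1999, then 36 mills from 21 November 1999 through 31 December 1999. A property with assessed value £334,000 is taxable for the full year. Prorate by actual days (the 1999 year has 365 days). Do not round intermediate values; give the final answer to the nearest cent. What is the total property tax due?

£8,021.49

1 January – 20 November 1999: 324 days at 22.5 mills → £334,000 × 2.25% × 324/365 = £6,670.8493
21 November – 31 December 1999: 41 days at 36 mills → £334,000 × 3.6% × 41/365 = £1,350.6411
Total = £8,021.4904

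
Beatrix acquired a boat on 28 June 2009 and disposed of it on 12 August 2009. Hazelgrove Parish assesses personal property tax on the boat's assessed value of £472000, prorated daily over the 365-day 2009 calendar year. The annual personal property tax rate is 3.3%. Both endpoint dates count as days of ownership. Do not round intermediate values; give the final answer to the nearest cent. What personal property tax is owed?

Days held (28 June – 12 August 2009): 46 out of 365
Tax = £472000 × 3.3% × 46/365 = £1963.0027

£1963.00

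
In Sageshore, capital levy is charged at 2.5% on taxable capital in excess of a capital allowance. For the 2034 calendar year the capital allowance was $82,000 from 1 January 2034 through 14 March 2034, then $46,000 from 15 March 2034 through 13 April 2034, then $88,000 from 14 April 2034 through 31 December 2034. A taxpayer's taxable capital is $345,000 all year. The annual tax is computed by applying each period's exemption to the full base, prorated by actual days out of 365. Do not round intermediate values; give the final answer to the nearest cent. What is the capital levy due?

$6,541.30

1 January – 14 March 2034: 73 days, exemption $82,000 → ($345,000 − $82,000) × 2.5% × 73/365 = $1,315.0000
15 March – 13 April 2034: 30 days, exemption $46,000 → ($345,000 − $46,000) × 2.5% × 30/365 = $614.3836
14 April – 31 December 2034: 262 days, exemption $88,000 → ($345,000 − $88,000) × 2.5% × 262/365 = $4,611.9178
Total = $6,541.3014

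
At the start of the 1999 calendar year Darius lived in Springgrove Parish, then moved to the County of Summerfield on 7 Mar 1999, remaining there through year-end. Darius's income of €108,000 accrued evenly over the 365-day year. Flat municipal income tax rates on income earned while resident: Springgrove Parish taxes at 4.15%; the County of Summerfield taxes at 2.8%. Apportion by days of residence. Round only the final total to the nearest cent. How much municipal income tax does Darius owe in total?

€3,283.64

Springgrove Parish, 1 Jan – 6 Mar 1999: 65 days → €108,000 × 4.15% × 65/365 = €798.1644
The County of Summerfield, 7 Mar – 31 Dec 1999: 300 days → €108,000 × 2.8% × 300/365 = €2,485.4795
Total = €3,283.6438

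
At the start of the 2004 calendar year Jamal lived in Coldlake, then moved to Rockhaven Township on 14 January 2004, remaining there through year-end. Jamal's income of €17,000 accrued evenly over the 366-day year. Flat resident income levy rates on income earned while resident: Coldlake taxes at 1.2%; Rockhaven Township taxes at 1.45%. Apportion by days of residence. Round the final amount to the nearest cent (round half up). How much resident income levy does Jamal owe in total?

€244.99

Coldlake, 1 January – 13 January 2004: 13 days → €17,000 × 1.2% × 13/366 = €7.2459
Rockhaven Township, 14 January – 31 December 2004: 353 days → €17,000 × 1.45% × 353/366 = €237.7445
Total = €244.9904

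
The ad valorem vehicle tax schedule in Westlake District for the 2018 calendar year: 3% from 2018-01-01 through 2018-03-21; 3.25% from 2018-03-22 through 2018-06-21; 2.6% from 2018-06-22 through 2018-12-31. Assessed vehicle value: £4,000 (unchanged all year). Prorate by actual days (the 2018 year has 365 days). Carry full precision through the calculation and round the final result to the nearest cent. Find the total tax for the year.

£114.06

2018-01-01 to 2018-03-21: 80 days at 3% → £4,000 × 3% × 80/365 = £26.3014
2018-03-22 to 2018-06-21: 92 days at 3.25% → £4,000 × 3.25% × 92/365 = £32.7671
2018-06-22 to 2018-12-31: 193 days at 2.6% → £4,000 × 2.6% × 193/365 = £54.9918
Total = £114.0603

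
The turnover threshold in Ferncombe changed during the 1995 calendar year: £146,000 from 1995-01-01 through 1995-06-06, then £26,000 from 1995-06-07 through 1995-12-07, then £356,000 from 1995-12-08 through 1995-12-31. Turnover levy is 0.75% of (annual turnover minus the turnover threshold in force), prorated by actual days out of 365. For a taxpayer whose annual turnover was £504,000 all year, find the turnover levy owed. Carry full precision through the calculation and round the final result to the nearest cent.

£3,035.14

1995-01-01 to 1995-06-06: 157 days, exemption £146,000 → (£504,000 − £146,000) × 0.75% × 157/365 = £1,154.9178
1995-06-07 to 1995-12-07: 184 days, exemption £26,000 → (£504,000 − £26,000) × 0.75% × 184/365 = £1,807.2329
1995-12-08 to 1995-12-31: 24 days, exemption £356,000 → (£504,000 − £356,000) × 0.75% × 24/365 = £72.9863
Total = £3,035.1370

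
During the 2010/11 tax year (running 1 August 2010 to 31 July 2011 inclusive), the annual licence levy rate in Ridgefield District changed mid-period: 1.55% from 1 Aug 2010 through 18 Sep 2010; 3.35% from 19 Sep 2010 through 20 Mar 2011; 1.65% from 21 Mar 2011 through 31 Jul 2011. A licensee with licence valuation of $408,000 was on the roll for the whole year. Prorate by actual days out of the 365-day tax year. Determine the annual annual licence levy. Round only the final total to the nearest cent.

$10,154.73

1 Aug – 18 Sep 2010: 49 days at 1.55% → $408,000 × 1.55% × 49/365 = $848.9753
19 Sep 2010 – 20 Mar 2011: 183 days at 3.35% → $408,000 × 3.35% × 183/365 = $6,852.7233
21 Mar – 31 Jul 2011: 133 days at 1.65% → $408,000 × 1.65% × 133/365 = $2,453.0301
Total = $10,154.7288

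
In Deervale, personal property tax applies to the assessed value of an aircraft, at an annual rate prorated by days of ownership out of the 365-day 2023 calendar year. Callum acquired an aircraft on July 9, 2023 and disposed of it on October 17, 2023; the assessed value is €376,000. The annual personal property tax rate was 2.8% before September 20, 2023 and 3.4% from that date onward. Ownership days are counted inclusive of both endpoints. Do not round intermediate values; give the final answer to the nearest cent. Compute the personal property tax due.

July 9 – September 19, 2023: 73 days at 2.8% → €376,000 × 2.8% × 73/365 = €2,105.6000
September 20 – October 17, 2023: 28 days at 3.4% → €376,000 × 3.4% × 28/365 = €980.6904
Total = €3,086.2904

€3,086.29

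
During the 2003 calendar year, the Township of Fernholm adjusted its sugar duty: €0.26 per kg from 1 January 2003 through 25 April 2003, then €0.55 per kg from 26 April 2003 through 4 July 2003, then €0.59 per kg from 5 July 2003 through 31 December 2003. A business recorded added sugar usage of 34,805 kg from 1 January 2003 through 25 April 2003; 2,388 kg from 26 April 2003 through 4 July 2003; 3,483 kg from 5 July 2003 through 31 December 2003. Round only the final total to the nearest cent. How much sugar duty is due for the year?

1 January – 25 April 2003: 34,805 kg at €0.26/kg → €9,049.30
26 April – 4 July 2003: 2,388 kg at €0.55/kg → €1,313.40
5 July – 31 December 2003: 3,483 kg at €0.59/kg → €2,054.97

€12,417.67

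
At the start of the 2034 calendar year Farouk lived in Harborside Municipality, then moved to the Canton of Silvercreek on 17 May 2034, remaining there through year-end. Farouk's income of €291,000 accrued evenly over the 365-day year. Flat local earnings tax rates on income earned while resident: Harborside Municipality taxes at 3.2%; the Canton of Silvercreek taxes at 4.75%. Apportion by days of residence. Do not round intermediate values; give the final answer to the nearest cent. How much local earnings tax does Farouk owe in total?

Harborside Municipality, 1 Jan – 16 May 2034: 136 days → €291,000 × 3.2% × 136/365 = €3,469.6767
The Canton of Silvercreek, 17 May – 31 Dec 2034: 229 days → €291,000 × 4.75% × 229/365 = €8,672.1986
Total = €12,141.8753

€12,141.88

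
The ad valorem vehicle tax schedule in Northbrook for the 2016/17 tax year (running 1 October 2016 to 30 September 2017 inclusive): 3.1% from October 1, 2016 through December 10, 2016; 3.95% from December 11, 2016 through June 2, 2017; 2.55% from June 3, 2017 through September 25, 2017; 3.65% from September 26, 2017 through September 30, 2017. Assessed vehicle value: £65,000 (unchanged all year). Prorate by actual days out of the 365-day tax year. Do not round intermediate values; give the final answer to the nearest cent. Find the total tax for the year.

£2,170.64

October 1 – December 10, 2016: 71 days at 3.1% → £65,000 × 3.1% × 71/365 = £391.9589
December 11, 2016 – June 2, 2017: 174 days at 3.95% → £65,000 × 3.95% × 174/365 = £1,223.9589
June 3 – September 25, 2017: 115 days at 2.55% → £65,000 × 2.55% × 115/365 = £522.2260
September 26 – September 30, 2017: 5 days at 3.65% → £65,000 × 3.65% × 5/365 = £32.5000
Total = £2,170.6438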